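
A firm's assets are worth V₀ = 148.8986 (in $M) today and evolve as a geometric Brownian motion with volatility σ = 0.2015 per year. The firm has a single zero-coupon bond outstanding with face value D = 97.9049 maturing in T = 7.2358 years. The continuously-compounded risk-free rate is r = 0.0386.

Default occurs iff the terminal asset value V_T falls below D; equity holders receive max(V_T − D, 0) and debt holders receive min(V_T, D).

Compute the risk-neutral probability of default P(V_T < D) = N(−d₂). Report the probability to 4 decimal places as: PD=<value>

PD=0.1544

Work the structural quantities from V₀ = 148.8986 against face 97.9049:
d₁ = [ln(V₀/D) + (r + σ²/2)T] / (σ√T)
   = [ln(148.8986/97.9049) + (0.0386 + 0.5·0.2015²)·7.2358] / (0.2015·√7.2358)
   = [0.419269 + 0.426197] / 0.542024 = 1.559831
d₂ = d₁ − σ√T = 1.559831 − 0.542024 = 1.017808
risk-neutral PD = N(−d₂) = N(-1.017808) = 0.154385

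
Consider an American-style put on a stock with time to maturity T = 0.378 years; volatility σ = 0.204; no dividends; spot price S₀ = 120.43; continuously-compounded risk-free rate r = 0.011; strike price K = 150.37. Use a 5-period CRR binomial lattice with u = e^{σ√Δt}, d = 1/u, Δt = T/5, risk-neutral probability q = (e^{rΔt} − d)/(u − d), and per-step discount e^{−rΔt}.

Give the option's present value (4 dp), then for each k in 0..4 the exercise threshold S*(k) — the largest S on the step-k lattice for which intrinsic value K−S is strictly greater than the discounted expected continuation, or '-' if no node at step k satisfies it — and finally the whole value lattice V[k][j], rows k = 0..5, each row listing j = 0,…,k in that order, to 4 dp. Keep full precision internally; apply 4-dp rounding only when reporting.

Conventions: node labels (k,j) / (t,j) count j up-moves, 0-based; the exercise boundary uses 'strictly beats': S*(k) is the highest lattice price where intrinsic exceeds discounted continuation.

price = 29.9641
boundary = - 113.8609 120.4300 127.3780 134.7269
tree:
29.9641
36.5091 23.2943
42.7198 29.9400 16.5100
48.5917 36.5091 22.9920 9.8822
54.1434 42.7198 29.9400 15.6431 3.9838
59.3922 48.5917 36.5091 22.9920 7.8702 0.0000

Δt=0.07560  u=1.05769  d=0.94545  q=0.49339  discount=0.99917
step 5 (expiry): payoffs max(K−S,0) = 59.3922 48.5917 36.5091 22.9920 7.8702 0.0000
step 4: (k=4,j=0): S=96.2266, K−S=54.1434, hold=54.0184 ⇒ V=54.1434 exercise | (k=4,j=1): S=107.6502, K−S=42.7198, hold=42.5948 ⇒ V=42.7198 exercise | (k=4,j=2): S=120.4300, K−S=29.9400, hold=29.8150 ⇒ V=29.9400 exercise | (k=4,j=3): S=134.7269, K−S=15.6431, hold=15.5181 ⇒ V=15.6431 exercise | (k=4,j=4): S=150.7212, K−S=0.0000, hold=3.9838 ⇒ V=3.9838 continue  boundary S*=134.7269
step 3: (k=3,j=0): S=101.7783, K−S=48.5917, hold=48.4667 ⇒ V=48.5917 exercise | (k=3,j=1): S=113.8609, K−S=36.5091, hold=36.3841 ⇒ V=36.5091 exercise | (k=3,j=2): S=127.3780, K−S=22.9920, hold=22.8670 ⇒ V=22.9920 exercise | (k=3,j=3): S=142.4998, K−S=7.8702, hold=9.8822 ⇒ V=9.8822 continue  boundary S*=127.3780
step 2: (k=2,j=0): S=107.6502, K−S=42.7198, hold=42.5948 ⇒ V=42.7198 exercise | (k=2,j=1): S=120.4300, K−S=29.9400, hold=29.8150 ⇒ V=29.9400 exercise | (k=2,j=2): S=134.7269, K−S=15.6431, hold=16.5100 ⇒ V=16.5100 continue  boundary S*=120.4300
step 1: (k=1,j=0): S=113.8609, K−S=36.5091, hold=36.3841 ⇒ V=36.5091 exercise | (k=1,j=1): S=127.3780, K−S=22.9920, hold=23.2943 ⇒ V=23.2943 continue  boundary S*=113.8609
step 0: (k=0,j=0): S=120.4300, K−S=29.9400, hold=29.9641 ⇒ V=29.9641 continue  boundary S*=-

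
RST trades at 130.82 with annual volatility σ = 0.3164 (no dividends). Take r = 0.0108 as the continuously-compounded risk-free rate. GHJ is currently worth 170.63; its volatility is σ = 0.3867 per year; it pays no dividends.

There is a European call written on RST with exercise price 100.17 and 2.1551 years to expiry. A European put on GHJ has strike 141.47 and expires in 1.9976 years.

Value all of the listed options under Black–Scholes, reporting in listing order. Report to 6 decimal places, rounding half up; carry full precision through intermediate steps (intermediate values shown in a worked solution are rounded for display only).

[RST call K=100.17]
σ√T = 0.3164·√2.1551 = 0.464483
d₁ = (ln(S/K) + (r+σ²/2)T) / (σ√T) = (ln(130.82/100.17) + (0.0108+0.3164²/2)·2.1551) / 0.464483 = (0.266954 + 0.131147) / 0.464483 = 0.857084
d₂ = d₁ − σ√T = 0.857084 − 0.464483 = 0.392600
e^{−rT} = 0.976994
N(d₁) = 0.804301,  N(d₂) = 0.652693
price = S·N(d₁) − K·e^{−rT}·N(d₂) = 105.218611 − 63.876060 = 41.342551
[GHJ put K=141.47]
σ√T = 0.3867·√1.9976 = 0.546548
d₁ = (ln(S/K) + (r+σ²/2)T) / (σ√T) = (ln(170.63/141.47) + (0.0108+0.3867²/2)·1.9976) / 0.546548 = (0.187410 + 0.170932) / 0.546548 = 0.655645
d₂ = d₁ − σ√T = 0.655645 − 0.546548 = 0.109096
e^{−rT} = 0.978657
N(−d₁) = 0.256026,  N(−d₂) = 0.456563
price = K·e^{−rT}·N(−d₂) − S·N(−d₁) = 63.211426 − 43.685790 = 19.525636

price(RST call K=100.17) = 41.342551
price(GHJ put K=141.47) = 19.525636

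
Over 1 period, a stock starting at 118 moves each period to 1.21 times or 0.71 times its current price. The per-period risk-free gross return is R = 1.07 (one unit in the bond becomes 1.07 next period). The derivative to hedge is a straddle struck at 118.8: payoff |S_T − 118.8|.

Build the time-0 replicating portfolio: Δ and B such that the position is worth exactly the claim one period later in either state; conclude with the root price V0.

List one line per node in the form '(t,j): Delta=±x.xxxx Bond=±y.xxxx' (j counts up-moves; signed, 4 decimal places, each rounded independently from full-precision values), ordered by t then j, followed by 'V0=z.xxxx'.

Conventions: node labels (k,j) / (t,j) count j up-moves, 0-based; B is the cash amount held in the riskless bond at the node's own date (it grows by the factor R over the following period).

Risk-neutral probability p* = (R−d)/(u−d) = (1.07−0.71)/(1.21−0.71) = 0.7200.
Payoffs at expiry: V(1,0)=35.0200, V(1,1)=23.9800
  t=0,j=0: stock 118.0000 → up 142.7800 (V=23.9800), down 83.7800 (V=35.0200). Price 25.3002; hedge Δ=-0.1871, bond B=47.3802.
Verification: the root portfolio costs Δ(0,0)·S0 + B(0,0) = 25.3002, matching V0.

(0,0): Delta=-0.1871 Bond=47.3802
V0=25.3002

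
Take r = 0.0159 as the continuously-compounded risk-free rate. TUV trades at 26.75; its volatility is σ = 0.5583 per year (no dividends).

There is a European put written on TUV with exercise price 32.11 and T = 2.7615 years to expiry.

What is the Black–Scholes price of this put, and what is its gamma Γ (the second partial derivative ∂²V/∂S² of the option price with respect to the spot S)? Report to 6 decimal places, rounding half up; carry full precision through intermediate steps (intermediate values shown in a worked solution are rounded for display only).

σ√T = 0.5583·√2.7615 = 0.927770
d₁ = (ln(S/K) + (r+σ²/2)T) / (σ√T) = (ln(26.75/32.11) + (0.0159+0.5583²/2)·2.7615) / 0.927770 = (-0.182633 + 0.474286) / 0.927770 = 0.314359
d₂ = d₁ − σ√T = 0.314359 − 0.927770 = -0.613410
e^{−rT} = 0.957042
N(−d₁) = 0.376624,  N(−d₂) = 0.730197
Put price V = K·e^{−rT}·N(−d₂) − S·N(−d₁) = 22.439423 − 10.074694 = 12.364729
φ(d₁) = (1/√(2π))·e^{−d₁²/2} = 0.379709
Γ = φ(d₁) / (S·σ·√T) = 0.015300

price = 12.364729
Γ = 0.015300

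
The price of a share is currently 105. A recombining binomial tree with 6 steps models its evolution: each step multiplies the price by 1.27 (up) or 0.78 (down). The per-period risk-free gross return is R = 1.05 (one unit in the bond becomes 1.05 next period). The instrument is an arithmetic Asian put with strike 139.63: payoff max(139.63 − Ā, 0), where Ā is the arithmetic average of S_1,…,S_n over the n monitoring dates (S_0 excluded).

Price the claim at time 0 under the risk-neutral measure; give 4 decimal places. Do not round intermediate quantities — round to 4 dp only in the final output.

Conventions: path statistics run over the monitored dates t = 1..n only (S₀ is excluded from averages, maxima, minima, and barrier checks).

price = 21.4015

Set p* = 0.5510 (from d < R < u); the path-dependent value is the discounted p*-expectation over all price paths.
Enumerate all 2^6 = 64 price paths (U = up ×1.27, D = down ×0.78); each path with k up-moves has probability p*^k·(1−p*)^(6−k).
DDDDDD: Ā=48.0728, payoff=91.5572, prob=0.008191
UDDDDD: Ā=78.2724, payoff=61.3576, prob=0.010053
DUDDDD: Ā=69.6974, payoff=69.9326, prob=0.010053
UUDDDD: Ā=113.4817, payoff=26.1483, prob=0.012338
DDUDDD: Ā=63.0089, payoff=76.6211, prob=0.010053
UDUDDD: Ā=102.5915, payoff=37.0385, prob=0.012338
DUUDDD: Ā=94.0165, payoff=45.6135, prob=0.012338
UUUDDD: Ā=153.0781, payoff=0.0000, prob=0.015142
DDDUDD: Ā=57.7919, payoff=81.8381, prob=0.010053
UDDUDD: Ā=94.0971, payoff=45.5329, prob=0.012338
DUDUDD: Ā=85.5221, payoff=54.1079, prob=0.012338
UUDUDD: Ā=139.2475, payoff=0.3825, prob=0.015142
DDUUDD: Ā=78.8336, payoff=60.7964, prob=0.012338
UDUUDD: Ā=128.3573, payoff=11.2727, prob=0.015142
DUUUDD: Ā=119.7823, payoff=19.8477, prob=0.015142
UUUUDD: Ā=195.0301, payoff=0.0000, prob=0.018583
DDDDUD: Ā=53.7226, payoff=85.9074, prob=0.010053
UDDDUD: Ā=87.4715, payoff=52.1585, prob=0.012338
DUDDUD: Ā=78.8965, payoff=60.7335, prob=0.012338
UUDDUD: Ā=128.4596, payoff=11.1704, prob=0.015142
DDUDUD: Ā=72.2080, payoff=67.4220, prob=0.012338
UDUDUD: Ā=117.5694, payoff=22.0606, prob=0.015142
DUUDUD: Ā=108.9944, payoff=30.6356, prob=0.015142
UUUDUD: Ā=177.4652, payoff=0.0000, prob=0.018583
DDDUUD: Ā=66.9909, payoff=72.6391, prob=0.012338
UDDUUD: Ā=109.0750, payoff=30.5550, prob=0.015142
DUDUUD: Ā=100.5000, payoff=39.1300, prob=0.015142
UUDUUD: Ā=163.6346, payoff=0.0000, prob=0.018583
DDUUUD: Ā=93.8115, payoff=45.8185, prob=0.015142
UDUUUD: Ā=152.7444, payoff=0.0000, prob=0.018583
DUUUUD: Ā=144.1694, payoff=0.0000, prob=0.018583
UUUUUD: Ā=234.7373, payoff=0.0000, prob=0.022807
DDDDDU: Ā=50.5486, payoff=89.0814, prob=0.010053
UDDDDU: Ā=82.3035, payoff=57.3265, prob=0.012338
DUDDDU: Ā=73.7285, payoff=65.9015, prob=0.012338
UUDDDU: Ā=120.0451, payoff=19.5849, prob=0.015142
DDUDDU: Ā=67.0400, payoff=72.5900, prob=0.012338
UDUDDU: Ā=109.1548, payoff=30.4752, prob=0.015142
DUUDDU: Ā=100.5798, payoff=39.0502, prob=0.015142
UUUDDU: Ā=163.7646, payoff=0.0000, prob=0.018583
DDDUDU: Ā=61.8230, payoff=77.8070, prob=0.012338
UDDUDU: Ā=100.6604, payoff=38.9696, prob=0.015142
DUDUDU: Ā=92.0854, payoff=47.5446, prob=0.015142
UUDUDU: Ā=149.9340, payoff=0.0000, prob=0.018583
DDUUDU: Ā=85.3969, payoff=54.2331, prob=0.015142
UDUUDU: Ā=139.0437, payoff=0.5863, prob=0.018583
DUUUDU: Ā=130.4687, payoff=9.1613, prob=0.018583
UUUUDU: Ā=212.4299, payoff=0.0000, prob=0.022807
DDDDUU: Ā=57.7537, payoff=81.8763, prob=0.012338
UDDDUU: Ā=94.0348, payoff=45.5952, prob=0.015142
DUDDUU: Ā=85.4598, payoff=54.1702, prob=0.015142
UUDDUU: Ā=139.1461, payoff=0.4839, prob=0.018583
DDUDUU: Ā=78.7713, payoff=60.8587, prob=0.015142
UDUDUU: Ā=128.2559, payoff=11.3741, prob=0.018583
DUUDUU: Ā=119.6809, payoff=19.9491, prob=0.018583
UUUDUU: Ā=194.8650, payoff=0.0000, prob=0.022807
DDDUUU: Ā=73.5543, payoff=66.0757, prob=0.015142
UDDUUU: Ā=119.7615, payoff=19.8685, prob=0.018583
DUDUUU: Ā=111.1865, payoff=28.4435, prob=0.018583
UUDUUU: Ā=181.0344, payoff=0.0000, prob=0.022807
DDUUUU: Ā=104.4980, payoff=35.1320, prob=0.018583
UDUUUU: Ā=170.1441, payoff=0.0000, prob=0.022807
DUUUUU: Ā=161.5691, payoff=0.0000, prob=0.022807
UUUUUU: Ā=263.0677, payoff=0.0000, prob=0.027990
Price = Σ prob·payoff / R^6 = 28.680053 / 1.340096 = 21.4015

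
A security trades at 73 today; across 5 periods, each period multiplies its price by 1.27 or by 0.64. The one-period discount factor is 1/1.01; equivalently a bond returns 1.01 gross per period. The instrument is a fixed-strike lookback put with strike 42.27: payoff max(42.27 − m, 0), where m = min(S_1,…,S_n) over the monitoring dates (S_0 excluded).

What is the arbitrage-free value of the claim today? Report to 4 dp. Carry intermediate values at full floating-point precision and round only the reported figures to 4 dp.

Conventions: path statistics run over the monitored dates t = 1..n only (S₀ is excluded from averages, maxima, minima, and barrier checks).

price = 6.6770

Set p* = 0.5873 (from d < R < u); the path-dependent value is the discounted p*-expectation over all price paths.
Enumerate all 2^5 = 32 price paths (U = up ×1.27, D = down ×0.64); each path with k up-moves has probability p*^k·(1−p*)^(5−k).
DDDDD: m=7.8383, payoff=34.4317, prob=0.011972
UDDDD: m=15.5542, payoff=26.7158, prob=0.017037
DUDDD: m=15.5542, payoff=26.7158, prob=0.017037
UUDDD: m=30.8653, payoff=11.4047, prob=0.024245
DDUDD: m=15.5542, payoff=26.7158, prob=0.017037
UDUDD: m=30.8653, payoff=11.4047, prob=0.024245
DUUDD: m=30.8653, payoff=11.4047, prob=0.024245
UUUDD: m=61.2483, payoff=0.0000, prob=0.034502
DDDUD: m=15.5542, payoff=26.7158, prob=0.017037
UDDUD: m=30.8653, payoff=11.4047, prob=0.024245
DUDUD: m=30.8653, payoff=11.4047, prob=0.024245
UUDUD: m=61.2483, payoff=0.0000, prob=0.034502
DDUUD: m=29.9008, payoff=12.3692, prob=0.024245
UDUUD: m=59.3344, payoff=0.0000, prob=0.034502
DUUUD: m=46.7200, payoff=0.0000, prob=0.034502
UUUUD: m=92.7100, payoff=0.0000, prob=0.049100
DDDDU: m=12.2474, payoff=30.0226, prob=0.017037
UDDDU: m=24.3034, payoff=17.9666, prob=0.024245
DUDDU: m=24.3034, payoff=17.9666, prob=0.024245
UUDDU: m=48.2270, payoff=0.0000, prob=0.034502
DDUDU: m=24.3034, payoff=17.9666, prob=0.024245
UDUDU: m=48.2270, payoff=0.0000, prob=0.034502
DUUDU: m=46.7200, payoff=0.0000, prob=0.034502
UUUDU: m=92.7100, payoff=0.0000, prob=0.049100
DDDUU: m=19.1365, payoff=23.1335, prob=0.024245
UDDUU: m=37.9740, payoff=4.2960, prob=0.034502
DUDUU: m=37.9740, payoff=4.2960, prob=0.034502
UUDUU: m=75.3547, payoff=0.0000, prob=0.049100
DDUUU: m=29.9008, payoff=12.3692, prob=0.034502
UDUUU: m=59.3344, payoff=0.0000, prob=0.049100
DUUUU: m=46.7200, payoff=0.0000, prob=0.049100
UUUUU: m=92.7100, payoff=0.0000, prob=0.069872
Price = Σ prob·payoff / R^5 = 7.017637 / 1.051010 = 6.6770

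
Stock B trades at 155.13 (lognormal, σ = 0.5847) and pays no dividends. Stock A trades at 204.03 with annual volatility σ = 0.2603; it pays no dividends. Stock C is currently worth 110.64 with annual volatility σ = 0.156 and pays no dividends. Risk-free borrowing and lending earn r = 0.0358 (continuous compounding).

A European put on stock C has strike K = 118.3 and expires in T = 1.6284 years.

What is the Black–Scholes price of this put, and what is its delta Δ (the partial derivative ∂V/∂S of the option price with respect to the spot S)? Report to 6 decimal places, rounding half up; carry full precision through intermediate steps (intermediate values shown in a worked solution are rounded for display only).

σ√T = 0.156·√1.6284 = 0.199070
d₁ = (ln(S/K) + (r+σ²/2)T) / (σ√T) = (ln(110.64/118.3) + (0.0358+0.156²/2)·1.6284) / 0.199070 = (-0.066942 + 0.078111) / 0.199070 = 0.056106
d₂ = d₁ − σ√T = 0.056106 − 0.199070 = -0.142964
e^{−rT} = 0.943370
N(−d₁) = 0.477629,  N(−d₂) = 0.556841
Put price V = K·e^{−rT}·N(−d₂) − S·N(−d₁) = 62.143780 − 52.844837 = 9.298943
Δ = −N(−d₁) = -0.477629

price = 9.298943
Δ = -0.477629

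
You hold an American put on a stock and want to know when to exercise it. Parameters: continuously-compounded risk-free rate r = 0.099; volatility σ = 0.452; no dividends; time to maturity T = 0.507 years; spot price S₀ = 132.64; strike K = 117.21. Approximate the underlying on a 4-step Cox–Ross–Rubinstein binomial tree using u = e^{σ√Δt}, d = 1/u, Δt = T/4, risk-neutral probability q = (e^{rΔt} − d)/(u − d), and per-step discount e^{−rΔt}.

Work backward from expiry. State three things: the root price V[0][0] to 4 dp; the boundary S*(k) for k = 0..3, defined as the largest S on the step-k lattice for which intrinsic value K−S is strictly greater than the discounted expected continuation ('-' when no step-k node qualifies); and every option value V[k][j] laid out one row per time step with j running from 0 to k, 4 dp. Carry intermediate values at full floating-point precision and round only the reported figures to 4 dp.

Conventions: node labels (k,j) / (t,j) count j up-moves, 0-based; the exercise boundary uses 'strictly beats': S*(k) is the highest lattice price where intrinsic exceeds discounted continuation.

Δt=0.12675  u=1.17459  d=0.85136  q=0.49892  discount=0.98753
step 4 (expiry): payoffs max(K−S,0) = 47.5271 21.0708 0.0000 0.0000 0.0000
step 3: (k=3,j=0): S=81.8490, K−S=35.3610, hold=33.8994 ⇒ V=35.3610 exercise | (k=3,j=1): S=112.9243, K−S=4.2857, hold=10.4265 ⇒ V=10.4265 continue | (k=3,j=2): S=155.7979, K−S=0.0000, hold=0.0000 ⇒ V=0.0000 continue | (k=3,j=3): S=214.9491, K−S=0.0000, hold=0.0000 ⇒ V=0.0000 continue  boundary S*=81.8490
step 2: (k=2,j=0): S=96.1392, K−S=21.0708, hold=22.6348 ⇒ V=22.6348 continue | (k=2,j=1): S=132.6400, K−S=0.0000, hold=5.1593 ⇒ V=5.1593 continue | (k=2,j=2): S=182.9990, K−S=0.0000, hold=0.0000 ⇒ V=0.0000 continue  boundary S*=-
step 1: (k=1,j=0): S=112.9243, K−S=4.2857, hold=13.7424 ⇒ V=13.7424 continue | (k=1,j=1): S=155.7979, K−S=0.0000, hold=2.5530 ⇒ V=2.5530 continue  boundary S*=-
step 0: (k=0,j=0): S=132.6400, K−S=0.0000, hold=8.0580 ⇒ V=8.0580 continue  boundary S*=-

price = 8.0580
boundary = - - - 81.8490
tree:
8.0580
13.7424 2.5530
22.6348 5.1593 0.0000
35.3610 10.4265 0.0000 0.0000
47.5271 21.0708 0.0000 0.0000 0.0000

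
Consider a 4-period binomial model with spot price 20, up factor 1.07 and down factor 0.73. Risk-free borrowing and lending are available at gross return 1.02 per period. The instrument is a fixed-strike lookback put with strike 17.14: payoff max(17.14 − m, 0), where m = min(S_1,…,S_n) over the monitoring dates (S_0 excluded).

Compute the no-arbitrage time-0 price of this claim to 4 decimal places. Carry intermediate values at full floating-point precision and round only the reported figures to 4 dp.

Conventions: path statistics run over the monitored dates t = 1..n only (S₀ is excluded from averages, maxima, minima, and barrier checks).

price = 0.9488

Risk-neutral up-probability p* = (R−d)/(u−d) = (1.02−0.73)/(1.07−0.73) = 0.8529; the claim prices as the p*-weighted sum of path payoffs discounted by R^4.
Enumerate all 2^4 = 16 price paths (U = up ×1.07, D = down ×0.73); each path with k up-moves has probability p*^k·(1−p*)^(4−k).
DDDD: m=5.6796, payoff=11.4604, prob=0.000468
UDDD: m=8.3250, payoff=8.8150, prob=0.002713
DUDD: m=8.3250, payoff=8.8150, prob=0.002713
UUDD: m=12.2023, payoff=4.9377, prob=0.015733
DDUD: m=8.3250, payoff=8.8150, prob=0.002713
UDUD: m=12.2023, payoff=4.9377, prob=0.015733
DUUD: m=12.2023, payoff=4.9377, prob=0.015733
UUUD: m=17.8856, payoff=0.0000, prob=0.091253
DDDU: m=7.7803, payoff=9.3597, prob=0.002713
UDDU: m=11.4041, payoff=5.7359, prob=0.015733
DUDU: m=11.4041, payoff=5.7359, prob=0.015733
UUDU: m=16.7155, payoff=0.4245, prob=0.091253
DDUU: m=10.6580, payoff=6.4820, prob=0.015733
UDUU: m=15.6220, payoff=1.5180, prob=0.091253
DUUU: m=14.6000, payoff=2.5400, prob=0.091253
UUUU: m=21.4000, payoff=0.0000, prob=0.529269
Price = Σ prob·payoff / R^4 = 1.027056 / 1.082432 = 0.9488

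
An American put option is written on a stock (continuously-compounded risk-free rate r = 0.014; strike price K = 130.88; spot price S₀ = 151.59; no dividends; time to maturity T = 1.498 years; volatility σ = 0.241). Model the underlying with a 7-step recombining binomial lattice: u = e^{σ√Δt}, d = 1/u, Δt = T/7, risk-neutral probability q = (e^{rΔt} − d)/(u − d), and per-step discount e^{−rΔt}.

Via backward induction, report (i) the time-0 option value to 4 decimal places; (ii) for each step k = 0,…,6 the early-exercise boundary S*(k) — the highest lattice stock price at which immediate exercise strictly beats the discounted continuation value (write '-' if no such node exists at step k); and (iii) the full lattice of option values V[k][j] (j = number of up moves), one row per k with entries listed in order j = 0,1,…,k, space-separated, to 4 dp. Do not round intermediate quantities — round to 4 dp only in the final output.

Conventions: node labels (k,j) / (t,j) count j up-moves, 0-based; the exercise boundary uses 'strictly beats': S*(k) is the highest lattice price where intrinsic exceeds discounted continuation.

price = 7.2718
boundary = - - - - 97.0505 86.8120 97.0505
tree:
7.2718
11.2304 3.1232
16.8564 5.3398 0.7943
24.4184 8.9496 1.5487 0.0000
33.8295 14.5994 3.0197 0.0000 0.0000
44.0680 22.9081 5.8878 0.0000 0.0000 0.0000
53.2264 33.8295 11.4799 0.0000 0.0000 0.0000 0.0000
61.4186 44.0680 22.3834 0.0000 0.0000 0.0000 0.0000 0.0000

Δt=0.21400  u=1.11794  d=0.89450  q=0.48559  discount=0.99701
step 7 (expiry): payoffs max(K−S,0) = 61.4186 44.0680 22.3834 0.0000 0.0000 0.0000 0.0000 0.0000
step 6: (k=6,j=0): S=77.6536, K−S=53.2264, hold=52.8349 ⇒ V=53.2264 exercise | (k=6,j=1): S=97.0505, K−S=33.8295, hold=33.4379 ⇒ V=33.8295 exercise | (k=6,j=2): S=121.2926, K−S=9.5874, hold=11.4799 ⇒ V=11.4799 continue | (k=6,j=3): S=151.5900, K−S=0.0000, hold=0.0000 ⇒ V=0.0000 continue | (k=6,j=4): S=189.4553, K−S=0.0000, hold=0.0000 ⇒ V=0.0000 continue | (k=6,j=5): S=236.7790, K−S=0.0000, hold=0.0000 ⇒ V=0.0000 continue | (k=6,j=6): S=295.9235, K−S=0.0000, hold=0.0000 ⇒ V=0.0000 continue  boundary S*=97.0505
step 5: (k=5,j=0): S=86.8120, K−S=44.0680, hold=43.6765 ⇒ V=44.0680 exercise | (k=5,j=1): S=108.4966, K−S=22.3834, hold=22.9081 ⇒ V=22.9081 continue | (k=5,j=2): S=135.5977, K−S=0.0000, hold=5.8878 ⇒ V=5.8878 continue | (k=5,j=3): S=169.4684, K−S=0.0000, hold=0.0000 ⇒ V=0.0000 continue | (k=5,j=4): S=211.7995, K−S=0.0000, hold=0.0000 ⇒ V=0.0000 continue | (k=5,j=5): S=264.7045, K−S=0.0000, hold=0.0000 ⇒ V=0.0000 continue  boundary S*=86.8120
step 4: (k=4,j=0): S=97.0505, K−S=33.8295, hold=33.6920 ⇒ V=33.8295 exercise | (k=4,j=1): S=121.2926, K−S=9.5874, hold=14.5994 ⇒ V=14.5994 continue | (k=4,j=2): S=151.5900, K−S=0.0000, hold=3.0197 ⇒ V=3.0197 continue | (k=4,j=3): S=189.4553, K−S=0.0000, hold=0.0000 ⇒ V=0.0000 continue | (k=4,j=4): S=236.7790, K−S=0.0000, hold=0.0000 ⇒ V=0.0000 continue  boundary S*=97.0505
step 3: (k=3,j=0): S=108.4966, K−S=22.3834, hold=24.4184 ⇒ V=24.4184 continue | (k=3,j=1): S=135.5977, K−S=0.0000, hold=8.9496 ⇒ V=8.9496 continue | (k=3,j=2): S=169.4684, K−S=0.0000, hold=1.5487 ⇒ V=1.5487 continue | (k=3,j=3): S=211.7995, K−S=0.0000, hold=0.0000 ⇒ V=0.0000 continue  boundary S*=-
step 2: (k=2,j=0): S=121.2926, K−S=9.5874, hold=16.8564 ⇒ V=16.8564 continue | (k=2,j=1): S=151.5900, K−S=0.0000, hold=5.3398 ⇒ V=5.3398 continue | (k=2,j=2): S=189.4553, K−S=0.0000, hold=0.7943 ⇒ V=0.7943 continue  boundary S*=-
step 1: (k=1,j=0): S=135.5977, K−S=0.0000, hold=11.2304 ⇒ V=11.2304 continue | (k=1,j=1): S=169.4684, K−S=0.0000, hold=3.1232 ⇒ V=3.1232 continue  boundary S*=-
step 0: (k=0,j=0): S=151.5900, K−S=0.0000, hold=7.2718 ⇒ V=7.2718 continue  boundary S*=-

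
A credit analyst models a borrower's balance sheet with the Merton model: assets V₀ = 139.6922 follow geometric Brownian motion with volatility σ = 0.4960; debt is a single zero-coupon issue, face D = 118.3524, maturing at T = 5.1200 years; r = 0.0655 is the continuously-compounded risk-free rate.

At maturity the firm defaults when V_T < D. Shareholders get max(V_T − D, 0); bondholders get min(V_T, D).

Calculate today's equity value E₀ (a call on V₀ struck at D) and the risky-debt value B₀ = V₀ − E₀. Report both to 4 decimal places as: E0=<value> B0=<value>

E0=79.3343 B0=60.3579

Equity is a call on the firm's assets struck at D = 118.3524:
d₁ = [ln(V₀/D) + (r + σ²/2)T] / (σ√T)
   = [ln(139.6922/118.3524) + (0.0655 + 0.5·0.4960²)·5.1200] / (0.4960·√5.1200)
   = [0.165775 + 0.965161] / 1.122320 = 1.007677
d₂ = d₁ − σ√T = 1.007677 − 1.122320 = -0.114643
N(d₁) = 0.843195,  N(d₂) = 0.454364,  e^(−rT) = 0.715081
E₀ = V₀·N(d₁) − D·e^(−rT)·N(d₂)
   = 139.6922·0.843195 − 118.3524·0.715081·0.454364 = 79.334278
B₀ = V₀ − E₀ = 139.6922 − 79.334278 = 60.357922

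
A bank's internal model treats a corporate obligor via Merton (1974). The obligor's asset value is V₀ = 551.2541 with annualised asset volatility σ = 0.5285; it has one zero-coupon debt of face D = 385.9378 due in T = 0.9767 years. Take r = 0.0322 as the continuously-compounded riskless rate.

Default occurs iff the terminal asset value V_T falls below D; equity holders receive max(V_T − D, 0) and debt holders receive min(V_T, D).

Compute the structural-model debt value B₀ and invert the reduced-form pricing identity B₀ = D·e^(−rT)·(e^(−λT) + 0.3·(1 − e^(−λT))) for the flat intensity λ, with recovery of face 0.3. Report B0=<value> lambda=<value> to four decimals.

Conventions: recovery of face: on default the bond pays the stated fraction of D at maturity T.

B0=343.1049 lambda=0.1285

Equity is a call on the firm's assets struck at D = 385.9378:
d₁ = [ln(V₀/D) + (r + σ²/2)T] / (σ√T)
   = [ln(551.2541/385.9378) + (0.0322 + 0.5·0.5285²)·0.9767] / (0.5285·√0.9767)
   = [0.356520 + 0.167852] / 0.522307 = 1.003953
d₂ = d₁ − σ√T = 1.003953 − 0.522307 = 0.481647
N(d₁) = 0.842299,  N(d₂) = 0.684971,  e^(−rT) = 0.969040
E₀ = V₀·N(d₁) − D·e^(−rT)·N(d₂)
   = 551.2541·0.842299 − 385.9378·0.969040·0.684971 = 208.149190
B₀ = V₀ − E₀ = 551.2541 − 208.149190 = 343.104910
e^(−λT) = (B₀·e^(rT)/D − 0.3)/(1 − 0.3) = (343.1049·1.031950/385.9378 − 0.3)/0.7 = 0.88202811
λ = −ln(0.88202811)/0.9767 = 0.128526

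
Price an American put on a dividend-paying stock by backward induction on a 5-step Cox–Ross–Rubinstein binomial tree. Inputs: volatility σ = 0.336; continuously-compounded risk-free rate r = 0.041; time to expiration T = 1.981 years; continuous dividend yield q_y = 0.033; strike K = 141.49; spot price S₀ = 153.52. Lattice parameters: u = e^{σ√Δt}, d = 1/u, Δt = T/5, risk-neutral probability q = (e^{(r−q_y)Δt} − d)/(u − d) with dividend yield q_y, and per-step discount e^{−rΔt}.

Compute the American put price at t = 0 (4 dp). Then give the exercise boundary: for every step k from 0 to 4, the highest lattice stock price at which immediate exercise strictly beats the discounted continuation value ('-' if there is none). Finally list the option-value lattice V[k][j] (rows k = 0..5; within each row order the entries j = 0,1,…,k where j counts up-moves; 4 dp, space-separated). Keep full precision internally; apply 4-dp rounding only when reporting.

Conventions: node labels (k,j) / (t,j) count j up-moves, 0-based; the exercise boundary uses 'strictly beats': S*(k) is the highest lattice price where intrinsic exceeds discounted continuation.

price = 20.9521
boundary = - - - 81.3980 100.5690
tree:
20.9521
30.8096 9.8884
43.9091 16.2142 2.6606
60.0920 26.0886 4.9597 0.0000
75.6085 40.9210 9.2455 0.0000 0.0000
88.1672 60.0920 17.2348 0.0000 0.0000 0.0000

Δt=0.39620  u=1.23552  d=0.80937  q=0.45477  discount=0.98389
step 5 (expiry): payoffs max(K−S,0) = 88.1672 60.0920 17.2348 0.0000 0.0000 0.0000
step 4: (k=4,j=0): S=65.8815, K−S=75.6085, hold=74.1844 ⇒ V=75.6085 exercise | (k=4,j=1): S=100.5690, K−S=40.9210, hold=39.9475 ⇒ V=40.9210 exercise | (k=4,j=2): S=153.5200, K−S=0.0000, hold=9.2455 ⇒ V=9.2455 continue | (k=4,j=3): S=234.3504, K−S=0.0000, hold=0.0000 ⇒ V=0.0000 continue | (k=4,j=4): S=357.7391, K−S=0.0000, hold=0.0000 ⇒ V=0.0000 continue  boundary S*=100.5690
step 3: (k=3,j=0): S=81.3980, K−S=60.0920, hold=58.8695 ⇒ V=60.0920 exercise | (k=3,j=1): S=124.2552, K−S=17.2348, hold=26.0886 ⇒ V=26.0886 continue | (k=3,j=2): S=189.6773, K−S=0.0000, hold=4.9597 ⇒ V=4.9597 continue | (k=3,j=3): S=289.5450, K−S=0.0000, hold=0.0000 ⇒ V=0.0000 continue  boundary S*=81.3980
step 2: (k=2,j=0): S=100.5690, K−S=40.9210, hold=43.9091 ⇒ V=43.9091 continue | (k=2,j=1): S=153.5200, K−S=0.0000, hold=16.2142 ⇒ V=16.2142 continue | (k=2,j=2): S=234.3504, K−S=0.0000, hold=2.6606 ⇒ V=2.6606 continue  boundary S*=-
step 1: (k=1,j=0): S=124.2552, K−S=17.2348, hold=30.8096 ⇒ V=30.8096 continue | (k=1,j=1): S=189.6773, K−S=0.0000, hold=9.8884 ⇒ V=9.8884 continue  boundary S*=-
step 0: (k=0,j=0): S=153.5200, K−S=0.0000, hold=20.9521 ⇒ V=20.9521 continue  boundary S*=-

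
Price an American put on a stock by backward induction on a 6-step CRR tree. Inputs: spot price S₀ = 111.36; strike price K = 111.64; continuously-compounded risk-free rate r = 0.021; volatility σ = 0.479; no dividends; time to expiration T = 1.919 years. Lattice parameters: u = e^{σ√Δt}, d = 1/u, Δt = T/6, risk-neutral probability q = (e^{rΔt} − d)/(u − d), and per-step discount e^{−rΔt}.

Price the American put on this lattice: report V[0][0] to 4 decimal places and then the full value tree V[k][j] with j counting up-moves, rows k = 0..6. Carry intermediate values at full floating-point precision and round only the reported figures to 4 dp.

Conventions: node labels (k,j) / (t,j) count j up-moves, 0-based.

price = 26.1261
tree:
26.1261
36.2926 13.8411
48.6183 21.4683 4.5372
62.2331 32.3726 8.1923 0.0469
73.9574 46.8609 14.7914 0.0851 0.0000
82.8996 62.2331 26.7059 0.1544 0.0000 0.0000
89.7197 73.9574 46.8609 0.2800 0.0000 0.0000 0.0000

params: Δt=0.31983 u=1.31113 d=0.76270 q=0.44498 e^(-rΔt)=0.99331
t_6 payoffs: 89.7197 73.9574 46.8609 0.2800 0.0000 0.0000 0.0000
k=5: node(5,0) S=28.7404 payoff=82.8996 vs cont=82.1523 → 82.8996 [stop]  node(5,1) S=49.4069 payoff=62.2331 vs cont=61.4858 → 62.2331 [stop]  node(5,2) S=84.9341 payoff=26.7059 vs cont=25.9586 → 26.7059 [stop]  node(5,3) S=146.0079 payoff=0.0000 vs cont=0.1544 → 0.1544 [wait]  node(5,4) S=250.9984 payoff=0.0000 vs cont=0.0000 → 0.0000 [wait]  node(5,5) S=431.4846 payoff=0.0000 vs cont=0.0000 → 0.0000 [wait]
k=4: node(4,0) S=37.6826 payoff=73.9574 vs cont=73.2101 → 73.9574 [stop]  node(4,1) S=64.7791 payoff=46.8609 vs cont=46.1136 → 46.8609 [stop]  node(4,2) S=111.3600 payoff=0.2800 vs cont=14.7914 → 14.7914 [wait]  node(4,3) S=191.4360 payoff=0.0000 vs cont=0.0851 → 0.0851 [wait]  node(4,4) S=329.0926 payoff=0.0000 vs cont=0.0000 → 0.0000 [wait]
k=3: node(3,0) S=49.4069 payoff=62.2331 vs cont=61.4858 → 62.2331 [stop]  node(3,1) S=84.9341 payoff=26.7059 vs cont=32.3726 → 32.3726 [wait]  node(3,2) S=146.0079 payoff=0.0000 vs cont=8.1923 → 8.1923 [wait]  node(3,3) S=250.9984 payoff=0.0000 vs cont=0.0469 → 0.0469 [wait]
k=2: node(2,0) S=64.7791 payoff=46.8609 vs cont=48.6183 → 48.6183 [wait]  node(2,1) S=111.3600 payoff=0.2800 vs cont=21.4683 → 21.4683 [wait]  node(2,2) S=191.4360 payoff=0.0000 vs cont=4.5372 → 4.5372 [wait]
k=1: node(1,0) S=84.9341 payoff=26.7059 vs cont=36.2926 → 36.2926 [wait]  node(1,1) S=146.0079 payoff=0.0000 vs cont=13.8411 → 13.8411 [wait]
k=0: node(0,0) S=111.3600 payoff=0.2800 vs cont=26.1261 → 26.1261 [wait]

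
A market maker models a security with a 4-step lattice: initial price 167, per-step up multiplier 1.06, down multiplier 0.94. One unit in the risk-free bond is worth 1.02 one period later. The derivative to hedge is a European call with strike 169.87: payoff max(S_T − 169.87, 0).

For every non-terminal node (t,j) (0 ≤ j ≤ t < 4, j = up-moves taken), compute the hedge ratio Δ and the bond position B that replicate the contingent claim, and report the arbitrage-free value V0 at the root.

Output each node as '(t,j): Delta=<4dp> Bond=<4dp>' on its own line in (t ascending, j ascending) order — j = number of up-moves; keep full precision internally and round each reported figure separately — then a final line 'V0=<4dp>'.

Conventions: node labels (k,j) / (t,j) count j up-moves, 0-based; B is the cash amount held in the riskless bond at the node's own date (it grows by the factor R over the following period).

(0,0): Delta=0.6898 Bond=-101.4846
(1,0): Delta=0.3877 Bond=-56.0855
(1,1): Delta=0.8238 Bond=-127.2287
(2,0): Delta=0.0000 Bond=0.0000
(2,1): Delta=0.5596 Bond=-85.8107
(2,2): Delta=0.9409 Bond=-151.7545
(3,0): Delta=0.0000 Bond=0.0000
(3,1): Delta=0.0000 Bond=0.0000
(3,2): Delta=0.8077 Bond=-131.2904
(3,3): Delta=1.0000 Bond=-166.5392
V0=13.7149

Risk-neutral probability p* = (R−d)/(u−d) = (1.02−0.94)/(1.06−0.94) = 0.6667.
Expiry values: V(4,0)=0.0000, V(4,1)=0.0000, V(4,2)=0.0000, V(4,3)=17.0957, V(4,4)=40.9637
  t=3,j=0: stock 138.7075 → up 147.0300 (V=0.0000), down 130.3851 (V=0.0000). Price 0.0000; hedge Δ=0.0000, bond B=0.0000.
  t=3,j=1: stock 156.4149 → up 165.7998 (V=0.0000), down 147.0300 (V=0.0000). Price 0.0000; hedge Δ=0.0000, bond B=0.0000.
  t=3,j=2: stock 176.3827 → up 186.9657 (V=17.0957), down 165.7998 (V=0.0000). Price 11.1737; hedge Δ=0.8077, bond B=-131.2904.
  t=3,j=3: stock 198.8997 → up 210.8337 (V=40.9637), down 186.9657 (V=17.0957). Price 32.3605; hedge Δ=1.0000, bond B=-166.5392.
  t=2,j=0: stock 147.5612 → up 156.4149 (V=0.0000), down 138.7075 (V=0.0000). Price 0.0000; hedge Δ=0.0000, bond B=0.0000.
  t=2,j=1: stock 166.3988 → up 176.3827 (V=11.1737), down 156.4149 (V=0.0000). Price 7.3030; hedge Δ=0.5596, bond B=-85.8107.
  t=2,j=2: stock 187.6412 → up 198.8997 (V=32.3605), down 176.3827 (V=11.1737). Price 24.8021; hedge Δ=0.9409, bond B=-151.7545.
  t=1,j=0: stock 156.9800 → up 166.3988 (V=7.3030), down 147.5612 (V=0.0000). Price 4.7732; hedge Δ=0.3877, bond B=-56.0855.
  t=1,j=1: stock 177.0200 → up 187.6412 (V=24.8021), down 166.3988 (V=7.3030). Price 18.5972; hedge Δ=0.8238, bond B=-127.2287.
  t=0,j=0: stock 167.0000 → up 177.0200 (V=18.5972), down 156.9800 (V=4.7732). Price 13.7149; hedge Δ=0.6898, bond B=-101.4846.
Verification: the root portfolio costs Δ(0,0)·S0 + B(0,0) = 13.7149, matching V0.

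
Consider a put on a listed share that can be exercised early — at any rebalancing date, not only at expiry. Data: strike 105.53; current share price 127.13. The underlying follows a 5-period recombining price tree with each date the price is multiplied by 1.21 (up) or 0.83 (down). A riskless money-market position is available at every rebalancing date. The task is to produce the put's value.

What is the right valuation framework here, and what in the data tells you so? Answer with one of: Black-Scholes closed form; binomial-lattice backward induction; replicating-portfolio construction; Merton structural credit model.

framework: binomial-lattice backward induction

Key observation: an American put (K = 105.53, S₀ = 127.13) on a 5-date tree has no closed form — the optimal stopping decision is embedded and must be resolved recursively from expiry.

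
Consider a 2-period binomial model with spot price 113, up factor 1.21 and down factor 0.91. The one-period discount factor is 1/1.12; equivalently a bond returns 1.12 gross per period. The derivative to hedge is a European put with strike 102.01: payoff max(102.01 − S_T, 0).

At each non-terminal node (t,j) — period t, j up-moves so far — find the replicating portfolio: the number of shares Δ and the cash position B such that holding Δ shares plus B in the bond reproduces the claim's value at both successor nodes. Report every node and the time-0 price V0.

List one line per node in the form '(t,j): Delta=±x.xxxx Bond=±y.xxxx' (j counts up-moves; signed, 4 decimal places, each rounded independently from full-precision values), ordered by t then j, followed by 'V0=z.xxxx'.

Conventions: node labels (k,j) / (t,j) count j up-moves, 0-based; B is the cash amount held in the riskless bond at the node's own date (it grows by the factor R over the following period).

(0,0): Delta=-0.0666 Bond=8.1362
(1,0): Delta=-0.2734 Bond=30.3750
(1,1): Delta=0.0000 Bond=0.0000
V0=0.6052

No-arbitrage ⇒ martingale measure with p* = (R−d)/(u−d) = 0.7000.
At maturity the claim pays: V(2,0)=8.4347, V(2,1)=0.0000, V(2,2)=0.0000
Node (1,0) S=102.8300: V=(p*·0.0000+(1−p*)·8.4347)/1.12=2.2593; Δ=(0.0000−8.4347)/(124.4243−93.5753)=-0.2734; B=V−Δ·S=30.3750
Node (1,1) S=136.7300: V=(p*·0.0000+(1−p*)·0.0000)/1.12=0.0000; Δ=(0.0000−0.0000)/(165.4433−124.4243)=0.0000; B=V−Δ·S=0.0000
Node (0,0) S=113.0000: V=(p*·0.0000+(1−p*)·2.2593)/1.12=0.6052; Δ=(0.0000−2.2593)/(136.7300−102.8300)=-0.0666; B=V−Δ·S=8.1362
Verification: the root portfolio costs Δ(0,0)·S0 + B(0,0) = 0.6052, matching V0.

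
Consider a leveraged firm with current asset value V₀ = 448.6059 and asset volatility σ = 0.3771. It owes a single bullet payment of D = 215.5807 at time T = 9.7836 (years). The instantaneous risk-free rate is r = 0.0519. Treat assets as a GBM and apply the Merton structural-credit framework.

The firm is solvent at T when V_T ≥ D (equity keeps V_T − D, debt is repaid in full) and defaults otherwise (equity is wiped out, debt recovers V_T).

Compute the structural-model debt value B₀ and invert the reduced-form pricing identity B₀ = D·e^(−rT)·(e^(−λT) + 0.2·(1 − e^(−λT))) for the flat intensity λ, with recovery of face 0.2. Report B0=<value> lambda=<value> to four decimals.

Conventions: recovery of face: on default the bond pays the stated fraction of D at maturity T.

With assets at 448.6059 and a single debt payment of 215.5807 at 9.7836 years:
d₁ = [ln(V₀/D) + (r + σ²/2)T] / (σ√T)
   = [ln(448.6059/215.5807) + (0.0519 + 0.5·0.3771²)·9.7836] / (0.3771·√9.7836)
   = [0.732809 + 1.203404] / 1.179522 = 1.641525
d₂ = d₁ − σ√T = 1.641525 − 1.179522 = 0.462003
N(d₁) = 0.949656,  N(d₂) = 0.677960,  e^(−rT) = 0.601837
E₀ = V₀·N(d₁) − D·e^(−rT)·N(d₂)
   = 448.6059·0.949656 − 215.5807·0.601837·0.677960 = 338.059578
B₀ = V₀ − E₀ = 448.6059 − 338.059578 = 110.546322
e^(−λT) = (B₀·e^(rT)/D − 0.2)/(1 − 0.2) = (110.5463·1.661580/215.5807 − 0.2)/0.8 = 0.81503910
λ = −ln(0.81503910)/9.7836 = 0.020904

B0=110.5463 lambda=0.0209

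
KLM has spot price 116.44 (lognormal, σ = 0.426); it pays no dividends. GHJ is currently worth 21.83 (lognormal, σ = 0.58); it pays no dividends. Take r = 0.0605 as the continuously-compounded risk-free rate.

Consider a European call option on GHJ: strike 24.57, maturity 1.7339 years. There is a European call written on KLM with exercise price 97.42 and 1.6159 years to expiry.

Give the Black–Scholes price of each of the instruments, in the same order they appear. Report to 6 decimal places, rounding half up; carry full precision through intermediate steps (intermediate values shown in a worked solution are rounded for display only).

[GHJ call K=24.57]
σ√T = 0.58·√1.7339 = 0.763730
d₁ = (ln(S/K) + (r+σ²/2)T) / (σ√T) = (ln(21.83/24.57) + (0.0605+0.58²/2)·1.7339) / 0.763730 = (-0.118241 + 0.396543) / 0.763730 = 0.364398
d₂ = d₁ − σ√T = 0.364398 − 0.763730 = -0.399332
e^{−rT} = 0.900414
N(d₁) = 0.642220,  N(d₂) = 0.344824
price = S·N(d₁) − K·e^{−rT}·N(d₂) = 14.019655 − 7.628604 = 6.391051
[KLM call K=97.42]
σ√T = 0.426·√1.6159 = 0.541523
d₁ = (ln(S/K) + (r+σ²/2)T) / (σ√T) = (ln(116.44/97.42) + (0.0605+0.426²/2)·1.6159) / 0.541523 = (0.178345 + 0.244385) / 0.541523 = 0.780632
d₂ = d₁ − σ√T = 0.780632 − 0.541523 = 0.239109
e^{−rT} = 0.906865
N(d₁) = 0.782490,  N(d₂) = 0.594489
price = S·N(d₁) − K·e^{−rT}·N(d₂) = 91.113193 − 52.521221 = 38.591972

price(GHJ call K=24.57) = 6.391051
price(KLM call K=97.42) = 38.591972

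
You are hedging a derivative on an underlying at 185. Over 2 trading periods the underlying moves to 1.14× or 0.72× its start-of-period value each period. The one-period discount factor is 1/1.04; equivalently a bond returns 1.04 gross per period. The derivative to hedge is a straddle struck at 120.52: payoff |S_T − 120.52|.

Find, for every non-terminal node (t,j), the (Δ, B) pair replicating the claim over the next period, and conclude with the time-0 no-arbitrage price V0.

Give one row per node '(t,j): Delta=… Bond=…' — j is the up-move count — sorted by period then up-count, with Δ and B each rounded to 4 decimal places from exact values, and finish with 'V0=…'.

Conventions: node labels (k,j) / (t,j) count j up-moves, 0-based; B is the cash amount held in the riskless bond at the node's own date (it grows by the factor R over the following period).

Under the risk-neutral measure, an up-move has probability p* = (R−d)/(u−d) = 0.7619 and values discount at R = 1.04.
Terminal payoffs: V(2,0)=24.6160, V(2,1)=31.3280, V(2,2)=119.9060
  t=1,j=0: stock 133.2000 → up 151.8480 (V=31.3280), down 95.9040 (V=24.6160). Price 28.5864; hedge Δ=0.1200, bond B=12.6055.
  t=1,j=1: stock 210.9000 → up 240.4260 (V=119.9060), down 151.8480 (V=31.3280). Price 95.0154; hedge Δ=1.0000, bond B=-115.8846.
  t=0,j=0: stock 185.0000 → up 210.9000 (V=95.0154), down 133.2000 (V=28.5864). Price 76.1529; hedge Δ=0.8549, bond B=-82.0113.
Sanity check at the root: Δ(0,0)·S0 + B(0,0) reproduces V0 = 76.1529.

(0,0): Delta=0.8549 Bond=-82.0113
(1,0): Delta=0.1200 Bond=12.6055
(1,1): Delta=1.0000 Bond=-115.8846
V0=76.1529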